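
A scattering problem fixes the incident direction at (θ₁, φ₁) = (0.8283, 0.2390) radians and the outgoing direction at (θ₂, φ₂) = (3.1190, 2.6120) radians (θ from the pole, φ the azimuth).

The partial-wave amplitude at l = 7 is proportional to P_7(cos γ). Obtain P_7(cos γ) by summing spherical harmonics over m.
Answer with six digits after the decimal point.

Addition theorem: P_7(cos γ) = (4π/15) Σ_m Y*_{lm}(Ω₁) Y_{lm}(Ω₂), m = −7…7:
  m=-7: Y*=(-0.006013, 0.058629)  Y=(0.000000, 0.000000)  product (-0.000000, 0.000000)
  m=-6: Y*=(0.027597, 0.200475)  Y=(0.000000, 0.000000)  product (0.000000, 0.000000)
  m=-5: Y*=(0.144527, 0.366311)  Y=(0.000000, -0.000000)  product (0.000000, 0.000000)
  m=-4: Y*=(0.248201, 0.351519)  Y=(0.000001, -0.000002)  product (0.000001, -0.000000)
  m=-3: Y*=(0.090495, 0.078891)  Y=(0.000002, -0.000102)  product (0.000008, -0.000009)
  m=-2: Y*=(-0.275419, -0.142687)  Y=(-0.001872, -0.003335)  product (0.000040, 0.001186)
  m=-1: Y*=(-0.262779, -0.064028)  Y=(-0.079425, -0.046493)  product (0.017894, 0.017303)
  m=+0: Y*=(0.238261, -0.000000)  Y=(-1.084755, 0.000000)  product (-0.258455, 0.000000)
  m=+1: Y*=(0.262779, -0.064028)  Y=(0.079425, -0.046493)  product (0.017894, -0.017303)
  m=+2: Y*=(-0.275419, 0.142687)  Y=(-0.001872, 0.003335)  product (0.000040, -0.001186)
  m=+3: Y*=(-0.090495, 0.078891)  Y=(-0.000002, -0.000102)  product (0.000008, 0.000009)
  m=+4: Y*=(0.248201, -0.351519)  Y=(0.000001, 0.000002)  product (0.000001, 0.000000)
  m=+5: Y*=(-0.144527, 0.366311)  Y=(-0.000000, -0.000000)  product (0.000000, -0.000000)
  m=+6: Y*=(0.027597, -0.200475)  Y=(0.000000, -0.000000)  product (0.000000, -0.000000)
  m=+7: Y*=(0.006013, 0.058629)  Y=(-0.000000, 0.000000)  product (-0.000000, -0.000000)
Total Σ_m = (-0.222569, -0.000000). Multiply by 0.837758: (-0.186459, -0.000000). P_7(cos γ) = -0.186459

-0.186459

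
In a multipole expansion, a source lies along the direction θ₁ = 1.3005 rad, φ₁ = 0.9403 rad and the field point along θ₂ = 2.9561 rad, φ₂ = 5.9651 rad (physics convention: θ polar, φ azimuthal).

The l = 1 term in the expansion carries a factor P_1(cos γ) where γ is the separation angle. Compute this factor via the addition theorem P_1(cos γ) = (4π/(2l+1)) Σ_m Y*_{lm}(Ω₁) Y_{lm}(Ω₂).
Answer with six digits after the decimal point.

Summing Y*_{l m}(θ₁,φ₁)·Y_{l m}(θ₂,φ₂) over m ∈ [−1, 1]; prefactor 4π/(2·1+1) = 4.188790:
  term(m=-1) = (0.006521, 0.020189)   from Y*(Ω₁)=(0.196289, 0.268935), Y(Ω₂)=(0.060523, 0.019928)
  term(m=+0) = (-0.062652, 0.000000)   from Y*(Ω₁)=(0.130465, -0.000000), Y(Ω₂)=(-0.480221, 0.000000)
  term(m=+1) = (0.006521, -0.020189)   from Y*(Ω₁)=(-0.196289, 0.268935), Y(Ω₂)=(-0.060523, 0.019928)
Total Σ_m = (-0.049611, 0.000000). Multiply by 4.188790: (-0.207809, 0.000000). P_1(cos γ) = -0.207809

-0.207809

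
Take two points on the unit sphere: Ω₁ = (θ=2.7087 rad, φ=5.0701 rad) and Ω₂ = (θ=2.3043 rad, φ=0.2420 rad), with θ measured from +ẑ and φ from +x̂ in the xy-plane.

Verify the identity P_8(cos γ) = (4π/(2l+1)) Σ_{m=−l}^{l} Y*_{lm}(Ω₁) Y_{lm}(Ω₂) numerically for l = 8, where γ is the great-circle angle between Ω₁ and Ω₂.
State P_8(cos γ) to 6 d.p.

Summing Y*_{l m}(θ₁,φ₁)·Y_{l m}(θ₂,φ₂) over m ∈ [−8, 8]; prefactor 4π/(2·8+1) = 0.739198:
  [-8]  conj(Y_{8,-8})(Ω₁) = (-0.000475, 0.000137) ; Y_{8,-8}(Ω₂) = (-0.017066, -0.044634) ; Δ = (0.000014, 0.000019)
  [-7]  conj(Y_{8,-7})(Ω₁) = (0.002547, 0.003438) ; Y_{8,-7}(Ω₂) = (0.021170, 0.170962) ; Δ = (-0.000534, 0.000508)
  [-6]  conj(Y_{8,-6})(Ω₁) = (0.012683, -0.019551) ; Y_{8,-6}(Ω₂) = (0.042896, -0.359391) ; Δ = (-0.006482, -0.005397)
  [-5]  conj(Y_{8,-5})(Ω₁) = (-0.087640, -0.019392) ; Y_{8,-5}(Ω₂) = (-0.161828, 0.428896) ; Δ = (0.022500, -0.034450)
  [-4]  conj(Y_{8,-4})(Ω₁) = (0.034652, 0.245979) ; Y_{8,-4}(Ω₂) = (0.140399, -0.203995) ; Δ = (0.055043, 0.027466)
  [-3]  conj(Y_{8,-3})(Ω₁) = (0.414393, -0.225128) ; Y_{8,-3}(Ω₂) = (0.146765, -0.130289) ; Δ = (0.031487, -0.087032)
  [-2]  conj(Y_{8,-2})(Ω₁) = (-0.390118, -0.339013) ; Y_{8,-2}(Ω₂) = (-0.324620, 0.170655) ; Δ = (0.184494, 0.043475)
  [-1]  conj(Y_{8,-1})(Ω₁) = (-0.026879, 0.071908) ; Y_{8,-1}(Ω₂) = (-0.031592, 0.007798) ; Δ = (0.000288, -0.002481)
  [+0]  conj(Y_{8,0})(Ω₁) = (-0.470455, -0.000000) ; Y_{8,0}(Ω₂) = (0.368527, 0.000000) ; Δ = (-0.173375, -0.000000)
  [+1]  conj(Y_{8,1})(Ω₁) = (0.026879, 0.071908) ; Y_{8,1}(Ω₂) = (0.031592, 0.007798) ; Δ = (0.000288, 0.002481)
  [+2]  conj(Y_{8,2})(Ω₁) = (-0.390118, 0.339013) ; Y_{8,2}(Ω₂) = (-0.324620, -0.170655) ; Δ = (0.184494, -0.043475)
  [+3]  conj(Y_{8,3})(Ω₁) = (-0.414393, -0.225128) ; Y_{8,3}(Ω₂) = (-0.146765, -0.130289) ; Δ = (0.031487, 0.087032)
  [+4]  conj(Y_{8,4})(Ω₁) = (0.034652, -0.245979) ; Y_{8,4}(Ω₂) = (0.140399, 0.203995) ; Δ = (0.055043, -0.027466)
  [+5]  conj(Y_{8,5})(Ω₁) = (0.087640, -0.019392) ; Y_{8,5}(Ω₂) = (0.161828, 0.428896) ; Δ = (0.022500, 0.034450)
  [+6]  conj(Y_{8,6})(Ω₁) = (0.012683, 0.019551) ; Y_{8,6}(Ω₂) = (0.042896, 0.359391) ; Δ = (-0.006482, 0.005397)
  [+7]  conj(Y_{8,7})(Ω₁) = (-0.002547, 0.003438) ; Y_{8,7}(Ω₂) = (-0.021170, 0.170962) ; Δ = (-0.000534, -0.000508)
  [+8]  conj(Y_{8,8})(Ω₁) = (-0.000475, -0.000137) ; Y_{8,8}(Ω₂) = (-0.017066, 0.044634) ; Δ = (0.000014, -0.000019)
Accumulated sum (0.400245, 0.000000); after 4π/(2l+1) scaling, (0.295861, 0.000000) ⇒ P_8 = 0.295861

0.295861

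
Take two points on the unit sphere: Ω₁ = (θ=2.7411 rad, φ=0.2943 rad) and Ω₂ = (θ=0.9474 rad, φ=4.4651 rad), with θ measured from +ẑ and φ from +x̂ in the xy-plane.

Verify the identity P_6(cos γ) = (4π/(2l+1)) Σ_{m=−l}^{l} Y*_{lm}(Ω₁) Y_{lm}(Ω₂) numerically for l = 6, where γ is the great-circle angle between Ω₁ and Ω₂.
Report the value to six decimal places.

-0.127813

Summing Y*_{l m}(θ₁,φ₁)·Y_{l m}(θ₂,φ₂) over m ∈ [−6, 6]; prefactor 4π/(2·6+1) = 0.966644:
  [-6]  conj(Y_{6,-6})(Ω₁) = -0.000329+0.001664i ; Y_{6,-6}(Ω₂) = -0.012032-0.137845i ; Δ = +0.000233+0.000025i
  [-5]  conj(Y_{6,-5})(Ω₁) = -0.001376-0.013813i ; Y_{6,-5}(Ω₂) = -0.325572+0.113102i ; Δ = +0.002010+0.004341i
  [-4]  conj(Y_{6,-4})(Ω₁) = +0.026328+0.063399i ; Y_{6,-4}(Ω₂) = +0.234138+0.356095i ; Δ = -0.016412+0.024219i
  [-3]  conj(Y_{6,-3})(Ω₁) = -0.142819-0.173787i ; Y_{6,-3}(Ω₂) = +0.102996-0.112378i ; Δ = -0.034240-0.001850i
  [-2]  conj(Y_{6,-2})(Ω₁) = +0.389779+0.260189i ; Y_{6,-2}(Ω₂) = +0.245948+0.132635i ; Δ = +0.061355+0.115691i
  [-1]  conj(Y_{6,-1})(Ω₁) = -0.465755-0.141171i ; Y_{6,-1}(Ω₂) = +0.066503-0.263426i ; Δ = -0.068163+0.113304i
  [+0]  conj(Y_{6,0})(Ω₁) = -0.102596-0.000000i ; Y_{6,0}(Ω₂) = +0.212409+0.000000i ; Δ = -0.021792-0.000000i
  [+1]  conj(Y_{6,1})(Ω₁) = +0.465755-0.141171i ; Y_{6,1}(Ω₂) = -0.066503-0.263426i ; Δ = -0.068163-0.113304i
  [+2]  conj(Y_{6,2})(Ω₁) = +0.389779-0.260189i ; Y_{6,2}(Ω₂) = +0.245948-0.132635i ; Δ = +0.061355-0.115691i
  [+3]  conj(Y_{6,3})(Ω₁) = +0.142819-0.173787i ; Y_{6,3}(Ω₂) = -0.102996-0.112378i ; Δ = -0.034240+0.001850i
  [+4]  conj(Y_{6,4})(Ω₁) = +0.026328-0.063399i ; Y_{6,4}(Ω₂) = +0.234138-0.356095i ; Δ = -0.016412-0.024219i
  [+5]  conj(Y_{6,5})(Ω₁) = +0.001376-0.013813i ; Y_{6,5}(Ω₂) = +0.325572+0.113102i ; Δ = +0.002010-0.004341i
  [+6]  conj(Y_{6,6})(Ω₁) = -0.000329-0.001664i ; Y_{6,6}(Ω₂) = -0.012032+0.137845i ; Δ = +0.000233-0.000025i
Total Σ_m = -0.132223+0.000000i. Multiply by 0.966644: -0.127813+0.000000i. P_6(cos γ) = -0.127813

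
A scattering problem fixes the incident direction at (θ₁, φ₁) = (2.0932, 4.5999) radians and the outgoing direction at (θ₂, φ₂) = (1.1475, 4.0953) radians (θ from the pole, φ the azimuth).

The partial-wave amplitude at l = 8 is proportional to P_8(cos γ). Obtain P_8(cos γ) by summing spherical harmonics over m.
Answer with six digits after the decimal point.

-0.109481

Term-by-term m-sum for l=8 (normalisation 4π/17 = 0.739198):
  m=-8: (0.101947, -0.128446) × (0.054747, -0.239948) = (-0.025239, -0.031494)  (running Σ = (-0.025239, -0.031494))
  m=-7: (-0.267590, -0.266509) × (-0.409756, 0.169759) = (0.154889, 0.063778)  (running Σ = (0.129650, 0.032284))
  m=-6: (-0.340435, 0.272456) × (0.280294, 0.176098) = (-0.143401, 0.016418)  (running Σ = (-0.013751, 0.048702))
  m=-5: (0.077680, 0.123231) × (0.005539, 0.098549) = (-0.011714, 0.008338)  (running Σ = (-0.025465, 0.057040))
  m=-4: (-0.248137, 0.119850) × (0.280796, -0.223945) = (-0.042836, 0.089223)  (running Σ = (-0.068301, 0.146262))
  m=-3: (0.099155, 0.282583) × (-0.072293, -0.020825) = (-0.001283, -0.022494)  (running Σ = (-0.069585, 0.123769))
  m=-2: (-0.131985, 0.030205) × (-0.104841, -0.299601) = (0.022887, 0.036376)  (running Σ = (-0.046698, 0.160145))
  m=-1: (0.036826, 0.325989) × (-0.081835, 0.115338) = (-0.040613, -0.022430)  (running Σ = (-0.087310, 0.137715))
  m=0: (-0.088982, -0.000000) × (-0.297958, 0.000000) = (0.026513, 0.000000)  (running Σ = (-0.060797, 0.137715))
  m=1: (-0.036826, 0.325989) × (0.081835, 0.115338) = (-0.040613, 0.022430)  (running Σ = (-0.101410, 0.160145))
  m=2: (-0.131985, -0.030205) × (-0.104841, 0.299601) = (0.022887, -0.036376)  (running Σ = (-0.078523, 0.123769))
  m=3: (-0.099155, 0.282583) × (0.072293, -0.020825) = (-0.001283, 0.022494)  (running Σ = (-0.079807, 0.146262))
  m=4: (-0.248137, -0.119850) × (0.280796, 0.223945) = (-0.042836, -0.089223)  (running Σ = (-0.122643, 0.057040))
  m=5: (-0.077680, 0.123231) × (-0.005539, 0.098549) = (-0.011714, -0.008338)  (running Σ = (-0.134357, 0.048702))
  m=6: (-0.340435, -0.272456) × (0.280294, -0.176098) = (-0.143401, -0.016418)  (running Σ = (-0.277758, 0.032284))
  m=7: (0.267590, -0.266509) × (0.409756, 0.169759) = (0.154889, -0.063778)  (running Σ = (-0.122869, -0.031494))
  m=8: (0.101947, 0.128446) × (0.054747, 0.239948) = (-0.025239, 0.031494)  (running Σ = (-0.148108, -0.000000))
Total Σ_m = (-0.148108, -0.000000). Multiply by 0.739198: (-0.109481, -0.000000). P_8(cos γ) = -0.109481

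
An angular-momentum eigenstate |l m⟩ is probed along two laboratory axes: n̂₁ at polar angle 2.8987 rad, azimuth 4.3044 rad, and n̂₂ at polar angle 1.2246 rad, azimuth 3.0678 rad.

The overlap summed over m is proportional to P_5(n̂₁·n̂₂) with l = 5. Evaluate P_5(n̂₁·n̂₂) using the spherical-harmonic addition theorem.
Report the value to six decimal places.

Term-by-term m-sum for l=5 (normalisation 4π/11 = 1.142397):
  [-5]  conj(Y_{5,-5})(Ω₁) = -0.00033 + 0.00017j ; Y_{5,-5}(Ω₂) = -0.31884 - 0.12329j ; Δ = 0.00013 - 0.00001j
  [-4]  conj(Y_{5,-4})(Ω₁) = 0.00029 + 0.00476j ; Y_{5,-4}(Ω₂) = 0.37308 + 0.11344j ; Δ = -0.00043 + 0.00181j
  [-3]  conj(Y_{5,-3})(Ω₁) = 0.03385 + 0.01224j ; Y_{5,-3}(Ω₂) = -0.01019 - 0.00229j ; Δ = -0.00032 - 0.00020j
  [-2]  conj(Y_{5,-2})(Ω₁) = 0.11908 - 0.12660j ; Y_{5,-2}(Ω₂) = -0.32947 - 0.04898j ; Δ = -0.04543 + 0.03588j
  [-1]  conj(Y_{5,-1})(Ω₁) = -0.19715 - 0.45611j ; Y_{5,-1}(Ω₂) = 0.10022 + 0.00741j ; Δ = -0.01638 - 0.04717j
  [+0]  conj(Y_{5,0})(Ω₁) = -0.56435 + 0.00000j ; Y_{5,0}(Ω₂) = 0.30856 + 0.00000j ; Δ = -0.17413 + 0.00000j
  [+1]  conj(Y_{5,1})(Ω₁) = 0.19715 - 0.45611j ; Y_{5,1}(Ω₂) = -0.10022 + 0.00741j ; Δ = -0.01638 + 0.04717j
  [+2]  conj(Y_{5,2})(Ω₁) = 0.11908 + 0.12660j ; Y_{5,2}(Ω₂) = -0.32947 + 0.04898j ; Δ = -0.04543 - 0.03588j
  [+3]  conj(Y_{5,3})(Ω₁) = -0.03385 + 0.01224j ; Y_{5,3}(Ω₂) = 0.01019 - 0.00229j ; Δ = -0.00032 + 0.00020j
  [+4]  conj(Y_{5,4})(Ω₁) = 0.00029 - 0.00476j ; Y_{5,4}(Ω₂) = 0.37308 - 0.11344j ; Δ = -0.00043 - 0.00181j
  [+5]  conj(Y_{5,5})(Ω₁) = 0.00033 + 0.00017j ; Y_{5,5}(Ω₂) = 0.31884 - 0.12329j ; Δ = 0.00013 + 0.00001j
Total Σ_m = -0.29900 + 0.00000j. Multiply by 1.142397: -0.34158 + 0.00000j. P_5(cos γ) = -0.341580

-0.341580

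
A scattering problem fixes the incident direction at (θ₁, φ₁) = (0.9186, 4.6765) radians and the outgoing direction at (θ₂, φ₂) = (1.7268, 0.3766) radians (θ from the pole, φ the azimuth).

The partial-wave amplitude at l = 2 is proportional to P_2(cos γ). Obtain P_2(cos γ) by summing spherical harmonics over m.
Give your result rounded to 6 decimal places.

-0.249029

Term-by-term m-sum for l=2 (normalisation 4π/5 = 2.513274):
  m=-2: -0.243355+0.017498i × +0.274986-0.257825i = -0.062408+0.067554i  (running Σ = -0.062408+0.067554i)
  m=-1: -0.013371-0.372408i × -0.110265+0.043607i = +0.017714+0.040480i  (running Σ = -0.044694+0.108035i)
  m=0: +0.033149-0.000000i × -0.292551+0.000000i = -0.009698+0.000000i  (running Σ = -0.054392+0.108035i)
  m=1: +0.013371-0.372408i × +0.110265+0.043607i = +0.017714-0.040480i  (running Σ = -0.036678+0.067554i)
  m=2: -0.243355-0.017498i × +0.274986+0.257825i = -0.062408-0.067554i  (running Σ = -0.099086+0.000000i)
Total Σ_m = -0.099086+0.000000i. Multiply by 2.513274: -0.249029+0.000000i. P_2(cos γ) = -0.249029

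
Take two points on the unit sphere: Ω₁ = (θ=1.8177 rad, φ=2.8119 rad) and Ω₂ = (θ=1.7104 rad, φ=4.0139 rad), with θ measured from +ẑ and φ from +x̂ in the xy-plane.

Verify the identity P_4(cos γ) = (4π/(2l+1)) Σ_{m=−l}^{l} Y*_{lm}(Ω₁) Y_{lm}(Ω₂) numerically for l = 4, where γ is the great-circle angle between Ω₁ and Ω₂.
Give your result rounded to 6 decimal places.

Summing Y*_{l m}(θ₁,φ₁)·Y_{l m}(θ₂,φ₂) over m ∈ [−4, 4]; prefactor 4π/(2·4+1) = 1.396263:
  m=-4: 0.09756 - 0.37888j × -0.40010 + 0.14498j = 0.01589 + 0.16574j  (running Σ = 0.01589 + 0.16574j)
  m=-3: 0.15325 - 0.23304j × -0.14639 - 0.08473j = -0.04218 + 0.02113j  (running Σ = -0.02628 + 0.18687j)
  m=-2: -0.14466 + 0.11213j × 0.04904 + 0.27931j = -0.03841 - 0.03490j  (running Σ = -0.06470 + 0.15196j)
  m=-1: -0.27388 + 0.09372j × -0.12008 + 0.14300j = 0.01949 - 0.05042j  (running Σ = -0.04521 + 0.10154j)
  m=0: 0.14100 + 0.00000j × 0.25730 + 0.00000j = 0.03628 + 0.00000j  (running Σ = -0.00893 + 0.10154j)
  m=1: 0.27388 + 0.09372j × 0.12008 + 0.14300j = 0.01949 + 0.05042j  (running Σ = 0.01056 + 0.15196j)
  m=2: -0.14466 - 0.11213j × 0.04904 - 0.27931j = -0.03841 + 0.03490j  (running Σ = -0.02786 + 0.18687j)
  m=3: -0.15325 - 0.23304j × 0.14639 - 0.08473j = -0.04218 - 0.02113j  (running Σ = -0.07003 + 0.16574j)
  m=4: 0.09756 + 0.37888j × -0.40010 - 0.14498j = 0.01589 - 0.16574j  (running Σ = -0.05414 + 0.00000j)
Total Σ_m = -0.05414 + 0.00000j. Multiply by 1.396263: -0.07559 + 0.00000j. P_4(cos γ) = -0.075594

-0.075594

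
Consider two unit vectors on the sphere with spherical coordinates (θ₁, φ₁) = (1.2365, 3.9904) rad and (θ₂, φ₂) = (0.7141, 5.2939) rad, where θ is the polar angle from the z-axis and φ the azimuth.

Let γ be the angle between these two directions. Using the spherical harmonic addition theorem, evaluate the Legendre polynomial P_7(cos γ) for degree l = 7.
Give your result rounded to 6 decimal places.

0.013823

Addition theorem: P_7(cos γ) = (4π/15) Σ_m Y*_{lm}(Ω₁) Y_{lm}(Ω₂), m = −7…7:
  term(m=-7) = -0.008287-0.002566i   from Y*(Ω₁)=-0.316254+0.112417i, Y(Ω₂)=+0.020703+0.015473i
  term(m=-6) = +0.001605-0.048647i   from Y*(Ω₁)=+0.161979-0.405007i, Y(Ω₂)=+0.104917-0.037997i
  term(m=-5) = +0.030462-0.007271i   from Y*(Ω₁)=+0.049773+0.098386i, Y(Ω₂)=+0.065869-0.276290i
  term(m=-4) = -0.066603-0.121450i   from Y*(Ω₁)=+0.297050+0.077001i, Y(Ω₂)=-0.309406-0.328649i
  term(m=-3) = +0.060899-0.058923i   from Y*(Ω₁)=-0.189028+0.127985i, Y(Ω₂)=-0.365616+0.064168i
  term(m=-2) = +0.011389+0.006743i   from Y*(Ω₁)=-0.027900+0.218817i, Y(Ω₂)=+0.023795-0.055082i
  term(m=-1) = -0.027260+0.099543i   from Y*(Ω₁)=-0.172733-0.196155i, Y(Ω₂)=-0.216900-0.329972i
  term(m=+0) = +0.012089+0.000000i   from Y*(Ω₁)=-0.192352-0.000000i, Y(Ω₂)=-0.062848+0.000000i
  term(m=+1) = -0.027260-0.099543i   from Y*(Ω₁)=+0.172733-0.196155i, Y(Ω₂)=+0.216900-0.329972i
  term(m=+2) = +0.011389-0.006743i   from Y*(Ω₁)=-0.027900-0.218817i, Y(Ω₂)=+0.023795+0.055082i
  term(m=+3) = +0.060899+0.058923i   from Y*(Ω₁)=+0.189028+0.127985i, Y(Ω₂)=+0.365616+0.064168i
  term(m=+4) = -0.066603+0.121450i   from Y*(Ω₁)=+0.297050-0.077001i, Y(Ω₂)=-0.309406+0.328649i
  term(m=+5) = +0.030462+0.007271i   from Y*(Ω₁)=-0.049773+0.098386i, Y(Ω₂)=-0.065869-0.276290i
  term(m=+6) = +0.001605+0.048647i   from Y*(Ω₁)=+0.161979+0.405007i, Y(Ω₂)=+0.104917+0.037997i
  term(m=+7) = -0.008287+0.002566i   from Y*(Ω₁)=+0.316254+0.112417i, Y(Ω₂)=-0.020703+0.015473i
Σ over m = +0.016499-0.000000i; ×(4π/15) → +0.013823-0.000000i. Real part: 0.013823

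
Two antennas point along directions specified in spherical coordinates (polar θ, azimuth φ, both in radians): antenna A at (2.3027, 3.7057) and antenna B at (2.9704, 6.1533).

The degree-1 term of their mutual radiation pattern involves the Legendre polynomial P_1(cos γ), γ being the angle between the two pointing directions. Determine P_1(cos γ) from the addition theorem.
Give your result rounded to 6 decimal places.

Term-by-term m-sum for l=1 (normalisation 4π/3 = 4.188790):
  term(m=-1) = -0.01163 - 0.00968j   from Y*(Ω₁)=-0.21719 - 0.13742j, Y(Ω₂)=0.05836 + 0.00762j
  term(m=+0) = 0.15721 + 0.00000j   from Y*(Ω₁)=-0.32653 + 0.00000j, Y(Ω₂)=-0.48146 + 0.00000j
  term(m=+1) = -0.01163 + 0.00968j   from Y*(Ω₁)=0.21719 - 0.13742j, Y(Ω₂)=-0.05836 + 0.00762j
Σ over m = 0.13395 + 0.00000j; ×(4π/3) → 0.56110 + 0.00000j. Real part: 0.561101

0.561101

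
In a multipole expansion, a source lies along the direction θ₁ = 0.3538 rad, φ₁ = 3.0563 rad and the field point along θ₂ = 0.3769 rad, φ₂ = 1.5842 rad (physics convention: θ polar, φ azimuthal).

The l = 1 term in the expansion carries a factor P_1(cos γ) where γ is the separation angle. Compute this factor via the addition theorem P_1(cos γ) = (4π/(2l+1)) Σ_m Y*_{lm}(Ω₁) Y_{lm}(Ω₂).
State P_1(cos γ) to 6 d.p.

Term-by-term m-sum for l=1 (normalisation 4π/3 = 4.188790):
  m=-1: Y*=-0.119266+0.010197i  Y=-0.001704-0.127144i  product +0.001500+0.015147i
  m=+0: Y*=+0.458340-0.000000i  Y=+0.454308+0.000000i  product +0.208227+0.000000i
  m=+1: Y*=+0.119266+0.010197i  Y=+0.001704-0.127144i  product +0.001500-0.015147i
Accumulated sum +0.211227+0.000000i; after 4π/(2l+1) scaling, +0.884785+0.000000i ⇒ P_1 = 0.884785

0.884785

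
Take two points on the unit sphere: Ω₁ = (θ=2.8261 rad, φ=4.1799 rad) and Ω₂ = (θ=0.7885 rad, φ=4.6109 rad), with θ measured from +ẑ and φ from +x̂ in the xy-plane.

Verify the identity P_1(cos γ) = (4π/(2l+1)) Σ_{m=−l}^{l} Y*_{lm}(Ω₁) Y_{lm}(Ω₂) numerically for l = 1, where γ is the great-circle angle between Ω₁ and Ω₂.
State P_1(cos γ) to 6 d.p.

Addition theorem: P_1(cos γ) = (4π/3) Σ_m Y*_{lm}(Ω₁) Y_{lm}(Ω₂), m = −1…1:
  m=-1: (-0.054424, -0.092359) × (-0.024828, 0.243797) = (0.023868, -0.010975)  (running Σ = (0.023868, -0.010975))
  m=0: (-0.464487, -0.000000) × (0.344421, 0.000000) = (-0.159979, -0.000000)  (running Σ = (-0.136111, -0.010975))
  m=1: (0.054424, -0.092359) × (0.024828, 0.243797) = (0.023868, 0.010975)  (running Σ = (-0.112243, 0.000000))
Total Σ_m = (-0.112243, 0.000000). Multiply by 4.188790: (-0.470161, 0.000000). P_1(cos γ) = -0.470161

-0.470161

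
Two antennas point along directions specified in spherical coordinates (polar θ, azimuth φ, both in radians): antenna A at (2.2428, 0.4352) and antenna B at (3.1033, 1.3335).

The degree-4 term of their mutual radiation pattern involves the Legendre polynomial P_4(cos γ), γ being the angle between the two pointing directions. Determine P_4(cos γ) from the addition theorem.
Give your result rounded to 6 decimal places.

Summing Y*_{l m}(θ₁,φ₁)·Y_{l m}(θ₂,φ₂) over m ∈ [−4, 4]; prefactor 4π/(2·4+1) = 1.396263:
  term(m=-4) = (-0.000000, 0.000000)   from Y*(Ω₁)=(-0.028081, 0.163586), Y(Ω₂)=(0.000001, 0.000001)
  term(m=-3) = (-0.000024, -0.000011)   from Y*(Ω₁)=(-0.097884, -0.360407), Y(Ω₂)=(0.000046, -0.000053)
  term(m=-2) = (-0.000231, -0.001004)   from Y*(Ω₁)=(0.226193, 0.268330), Y(Ω₂)=(-0.002612, -0.001342)
  term(m=-1) = (-0.002975, 0.003736)   from Y*(Ω₁)=(0.059978, 0.027886), Y(Ω₂)=(-0.016974, 0.070183)
  term(m=+0) = (-0.299468, -0.000000)   from Y*(Ω₁)=(-0.356471, -0.000000), Y(Ω₂)=(0.840091, 0.000000)
  term(m=+1) = (-0.002975, -0.003736)   from Y*(Ω₁)=(-0.059978, 0.027886), Y(Ω₂)=(0.016974, 0.070183)
  term(m=+2) = (-0.000231, 0.001004)   from Y*(Ω₁)=(0.226193, -0.268330), Y(Ω₂)=(-0.002612, 0.001342)
  term(m=+3) = (-0.000024, 0.000011)   from Y*(Ω₁)=(0.097884, -0.360407), Y(Ω₂)=(-0.000046, -0.000053)
  term(m=+4) = (-0.000000, -0.000000)   from Y*(Ω₁)=(-0.028081, -0.163586), Y(Ω₂)=(0.000001, -0.000001)
Accumulated sum (-0.305927, 0.000000); after 4π/(2l+1) scaling, (-0.427155, 0.000000) ⇒ P_4 = -0.427155

-0.427155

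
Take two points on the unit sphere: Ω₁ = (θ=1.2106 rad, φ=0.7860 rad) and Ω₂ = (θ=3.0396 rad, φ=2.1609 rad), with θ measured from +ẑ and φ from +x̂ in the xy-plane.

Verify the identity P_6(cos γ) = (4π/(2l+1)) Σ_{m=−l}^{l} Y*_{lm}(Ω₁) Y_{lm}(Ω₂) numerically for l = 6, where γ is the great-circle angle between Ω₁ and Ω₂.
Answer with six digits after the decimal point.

0.191135

Expand P_6 via completeness: Σ_{m} conj(Y_{6,m}) at Ω₁ times Y_{6,m} at Ω₂ —
  [-6]  conj(Y_{6,-6})(Ω₁) = +0.001172-0.324485i ; Y_{6,-6}(Ω₂) = +0.000000-0.000000i ; Δ = -0.000000-0.000000i
  [-5]  conj(Y_{6,-5})(Ω₁) = -0.298452-0.300253i ; Y_{6,-5}(Ω₂) = +0.000003-0.000018i ; Δ = -0.000006+0.000004i
  [-4]  conj(Y_{6,-4})(Ω₁) = -0.100288-0.000241i ; Y_{6,-4}(Ω₂) = -0.000269-0.000267i ; Δ = +0.000027+0.000027i
  [-3]  conj(Y_{6,-3})(Ω₁) = +0.217733-0.216949i ; Y_{6,-3}(Ω₂) = -0.005287+0.001069i ; Δ = -0.000919+0.001380i
  [-2]  conj(Y_{6,-2})(Ω₁) = +0.000250-0.207313i ; Y_{6,-2}(Ω₂) = -0.019933+0.048410i ; Δ = +0.010031+0.004144i
  [-1]  conj(Y_{6,-1})(Ω₁) = +0.171167+0.171373i ; Y_{6,-1}(Ω₂) = +0.177171+0.264551i ; Δ = -0.015011+0.075645i
  [+0]  conj(Y_{6,0})(Ω₁) = +0.230469-0.000000i ; Y_{6,0}(Ω₂) = +0.908963+0.000000i ; Δ = +0.209488+0.000000i
  [+1]  conj(Y_{6,1})(Ω₁) = -0.171167+0.171373i ; Y_{6,1}(Ω₂) = -0.177171+0.264551i ; Δ = -0.015011-0.075645i
  [+2]  conj(Y_{6,2})(Ω₁) = +0.000250+0.207313i ; Y_{6,2}(Ω₂) = -0.019933-0.048410i ; Δ = +0.010031-0.004144i
  [+3]  conj(Y_{6,3})(Ω₁) = -0.217733-0.216949i ; Y_{6,3}(Ω₂) = +0.005287+0.001069i ; Δ = -0.000919-0.001380i
  [+4]  conj(Y_{6,4})(Ω₁) = -0.100288+0.000241i ; Y_{6,4}(Ω₂) = -0.000269+0.000267i ; Δ = +0.000027-0.000027i
  [+5]  conj(Y_{6,5})(Ω₁) = +0.298452-0.300253i ; Y_{6,5}(Ω₂) = -0.000003-0.000018i ; Δ = -0.000006-0.000004i
  [+6]  conj(Y_{6,6})(Ω₁) = +0.001172+0.324485i ; Y_{6,6}(Ω₂) = +0.000000+0.000000i ; Δ = -0.000000+0.000000i
Accumulated sum +0.197731-0.000000i; after 4π/(2l+1) scaling, +0.191135-0.000000i ⇒ P_6 = 0.191135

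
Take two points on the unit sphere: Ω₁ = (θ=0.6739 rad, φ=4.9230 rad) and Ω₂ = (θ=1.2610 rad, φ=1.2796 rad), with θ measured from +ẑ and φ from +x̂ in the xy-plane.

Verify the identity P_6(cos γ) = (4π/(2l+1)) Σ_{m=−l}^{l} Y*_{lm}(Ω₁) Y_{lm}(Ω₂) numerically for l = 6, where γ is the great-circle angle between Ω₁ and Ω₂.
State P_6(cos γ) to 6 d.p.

0.093885

Expand P_6 via completeness: Σ_{m} conj(Y_{6,m}) at Ω₁ times Y_{6,m} at Ω₂ —
  m=-6: -0.008625-0.027194i × +0.063260-0.354925i = -0.010198+0.001341i  (running Σ = -0.010198+0.001341i)
  m=-5: +0.107530-0.061245i × +0.397136-0.045798i = +0.039899-0.029247i  (running Σ = +0.029701-0.027906i)
  m=-4: +0.205876+0.230814i × +0.002593+0.006032i = -0.000858+0.001840i  (running Σ = +0.028843-0.026066i)
  m=-3: -0.271501+0.370941i × +0.260098-0.217839i = +0.010188+0.155625i  (running Σ = +0.039031+0.129558i)
  m=-2: -0.267623-0.119906i × +0.095704+0.063030i = -0.018055-0.028344i  (running Σ = +0.020976+0.101215i)
  m=-1: -0.042618+0.199351i × +0.085745-0.286087i = +0.053378+0.029286i  (running Σ = +0.074354+0.130500i)
  m=0: -0.364964-0.000000i × +0.141337+0.000000i = -0.051583-0.000000i  (running Σ = +0.022771+0.130500i)
  m=1: +0.042618+0.199351i × -0.085745-0.286087i = +0.053378-0.029286i  (running Σ = +0.076149+0.101215i)
  m=2: -0.267623+0.119906i × +0.095704-0.063030i = -0.018055+0.028344i  (running Σ = +0.058094+0.129558i)
  m=3: +0.271501+0.370941i × -0.260098-0.217839i = +0.010188-0.155625i  (running Σ = +0.068282-0.026066i)
  m=4: +0.205876-0.230814i × +0.002593-0.006032i = -0.000858-0.001840i  (running Σ = +0.067424-0.027906i)
  m=5: -0.107530-0.061245i × -0.397136-0.045798i = +0.039899+0.029247i  (running Σ = +0.107323+0.001341i)
  m=6: -0.008625+0.027194i × +0.063260+0.354925i = -0.010198-0.001341i  (running Σ = +0.097125+0.000000i)
Σ over m = +0.097125+0.000000i; ×(4π/13) → +0.093885+0.000000i. Real part: 0.093885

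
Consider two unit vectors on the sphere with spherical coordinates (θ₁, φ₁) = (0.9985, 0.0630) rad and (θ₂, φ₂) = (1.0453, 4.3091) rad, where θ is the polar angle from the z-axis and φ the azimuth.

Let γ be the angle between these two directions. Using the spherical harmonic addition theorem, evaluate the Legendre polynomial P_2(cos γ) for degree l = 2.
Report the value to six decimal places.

Summing Y*_{l m}(θ₁,φ₁)·Y_{l m}(θ₂,φ₂) over m ∈ [−2, 2]; prefactor 4π/(2·2+1) = 2.513274:
  term(m=-2) = (-0.047013, -0.063378)   from Y*(Ω₁)=(0.270819, 0.034305), Y(Ω₂)=(-0.200029, -0.208687)
  term(m=-1) = (-0.053012, 0.105327)   from Y*(Ω₁)=(0.351021, 0.022144), Y(Ω₂)=(-0.131569, 0.308358)
  term(m=+0) = (0.002928, 0.000000)   from Y*(Ω₁)=(-0.037887, -0.000000), Y(Ω₂)=(-0.077291, 0.000000)
  term(m=+1) = (-0.053012, -0.105327)   from Y*(Ω₁)=(-0.351021, 0.022144), Y(Ω₂)=(0.131569, 0.308358)
  term(m=+2) = (-0.047013, 0.063378)   from Y*(Ω₁)=(0.270819, -0.034305), Y(Ω₂)=(-0.200029, 0.208687)
Total Σ_m = (-0.197120, 0.000000). Multiply by 2.513274: (-0.495417, 0.000000). P_2(cos γ) = -0.495417

-0.495417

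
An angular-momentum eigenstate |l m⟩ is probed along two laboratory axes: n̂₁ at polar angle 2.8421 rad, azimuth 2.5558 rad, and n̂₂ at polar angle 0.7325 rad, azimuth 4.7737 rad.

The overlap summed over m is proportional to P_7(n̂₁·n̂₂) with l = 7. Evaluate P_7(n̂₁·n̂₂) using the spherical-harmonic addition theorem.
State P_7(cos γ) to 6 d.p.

0.341799

Addition theorem: P_7(cos γ) = (4π/15) Σ_m Y*_{lm}(Ω₁) Y_{lm}(Ω₂), m = −7…7:
  m=-7: Y*=+0.000056-0.000080i  Y=-0.012445-0.027194i  product -0.000003-0.000001i
  m=-6: Y*=+0.001098-0.000430i  Y=-0.116088+0.044741i  product -0.000108+0.000099i
  m=-5: Y*=+0.008714+0.001881i  Y=+0.091614+0.289428i  product +0.000254+0.002694i
  m=-4: Y*=+0.032880+0.033748i  Y=+0.443146-0.110911i  product +0.018314+0.011308i
  m=-3: Y*=+0.032642+0.172914i  Y=-0.061809-0.332243i  product +0.055432-0.021533i
  m=-2: Y*=-0.170775+0.404812i  Y=+0.108888-0.013419i  product -0.013163+0.046371i
  m=-1: Y*=-0.504294+0.334589i  Y=-0.023993-0.390848i  product +0.142873+0.189074i
  m=+0: Y*=-0.092378-0.000000i  Y=-0.008622+0.000000i  product +0.000796+0.000000i
  m=+1: Y*=+0.504294+0.334589i  Y=+0.023993-0.390848i  product +0.142873-0.189074i
  m=+2: Y*=-0.170775-0.404812i  Y=+0.108888+0.013419i  product -0.013163-0.046371i
  m=+3: Y*=-0.032642+0.172914i  Y=+0.061809-0.332243i  product +0.055432+0.021533i
  m=+4: Y*=+0.032880-0.033748i  Y=+0.443146+0.110911i  product +0.018314-0.011308i
  m=+5: Y*=-0.008714+0.001881i  Y=-0.091614+0.289428i  product +0.000254-0.002694i
  m=+6: Y*=+0.001098+0.000430i  Y=-0.116088-0.044741i  product -0.000108-0.000099i
  m=+7: Y*=-0.000056-0.000080i  Y=+0.012445-0.027194i  product -0.000003+0.000001i
Σ over m = +0.407993+0.000000i; ×(4π/15) → +0.341799+0.000000i. Real part: 0.341799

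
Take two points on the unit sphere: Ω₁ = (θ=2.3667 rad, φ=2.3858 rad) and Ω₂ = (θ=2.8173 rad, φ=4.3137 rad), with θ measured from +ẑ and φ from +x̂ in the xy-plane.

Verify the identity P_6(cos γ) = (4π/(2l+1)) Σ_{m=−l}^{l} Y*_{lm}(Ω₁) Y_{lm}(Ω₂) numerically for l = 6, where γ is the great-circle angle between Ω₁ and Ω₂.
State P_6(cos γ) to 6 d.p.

Summing Y*_{l m}(θ₁,φ₁)·Y_{l m}(θ₂,φ₂) over m ∈ [−6, 6]; prefactor 4π/(2·6+1) = 0.966644:
  term(m=-6) = +0.000016+0.000024i   from Y*(Ω₁)=-0.010012+0.055767i, Y(Ω₂)=+0.000370-0.000344i
  term(m=-5) = -0.001020+0.000223i   from Y*(Ω₁)=-0.161086+0.119279i, Y(Ω₂)=+0.004752+0.002137i
  term(m=-4) = +0.001829-0.012761i   from Y*(Ω₁)=-0.391805-0.046617i, Y(Ω₂)=-0.000783+0.032662i
  term(m=-3) = +0.050317+0.027455i   from Y*(Ω₁)=-0.267480-0.319776i, Y(Ω₂)=-0.127950+0.050325i
  term(m=-2) = -0.018783+0.016283i   from Y*(Ω₁)=+0.003879-0.065443i, Y(Ω₂)=-0.264890-0.271314i
  term(m=-1) = +0.071967+0.192889i   from Y*(Ω₁)=-0.257004+0.242220i, Y(Ω₂)=+0.226311-0.537239i
  term(m=+0) = -0.028945-0.000000i   from Y*(Ω₁)=-0.175280-0.000000i, Y(Ω₂)=+0.165134+0.000000i
  term(m=+1) = +0.071967-0.192889i   from Y*(Ω₁)=+0.257004+0.242220i, Y(Ω₂)=-0.226311-0.537239i
  term(m=+2) = -0.018783-0.016283i   from Y*(Ω₁)=+0.003879+0.065443i, Y(Ω₂)=-0.264890+0.271314i
  term(m=+3) = +0.050317-0.027455i   from Y*(Ω₁)=+0.267480-0.319776i, Y(Ω₂)=+0.127950+0.050325i
  term(m=+4) = +0.001829+0.012761i   from Y*(Ω₁)=-0.391805+0.046617i, Y(Ω₂)=-0.000783-0.032662i
  term(m=+5) = -0.001020-0.000223i   from Y*(Ω₁)=+0.161086+0.119279i, Y(Ω₂)=-0.004752+0.002137i
  term(m=+6) = +0.000016-0.000024i   from Y*(Ω₁)=-0.010012-0.055767i, Y(Ω₂)=+0.000370+0.000344i
Accumulated sum +0.179705-0.000000i; after 4π/(2l+1) scaling, +0.173711-0.000000i ⇒ P_6 = 0.173711

0.173711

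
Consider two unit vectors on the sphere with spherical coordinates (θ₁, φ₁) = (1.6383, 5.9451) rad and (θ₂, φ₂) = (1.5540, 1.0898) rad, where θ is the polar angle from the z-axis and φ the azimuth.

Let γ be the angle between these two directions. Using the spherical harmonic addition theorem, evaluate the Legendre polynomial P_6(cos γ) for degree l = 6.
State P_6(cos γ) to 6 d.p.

-0.189784

Summing Y*_{l m}(θ₁,φ₁)·Y_{l m}(θ₂,φ₂) over m ∈ [−6, 6]; prefactor 4π/(2·6+1) = 0.966644:
  term(m=-6) = -0.150505-0.173926i   from Y*(Ω₁)=-0.210574-0.427469i, Y(Ω₂)=+0.466992-0.122040i
  term(m=-5) = -0.002054+0.002368i   from Y*(Ω₁)=+0.013319+0.110801i, Y(Ω₂)=+0.018868+0.020805i
  term(m=-4) = +0.100404+0.064589i   from Y*(Ω₁)=-0.072786+0.327866i, Y(Ω₂)=+0.122955-0.333532i
  term(m=-3) = +0.001754-0.003837i   from Y*(Ω₁)=+0.068002-0.109304i, Y(Ω₂)=+0.032506-0.004177i
  term(m=-2) = -0.092584-0.027208i   from Y*(Ω₁)=+0.232341-0.186418i, Y(Ω₂)=-0.185263-0.265748i
  term(m=-1) = -0.000663+0.004610i   from Y*(Ω₁)=-0.127228+0.044731i, Y(Ω₂)=+0.015977-0.030615i
  term(m=+0) = +0.090963+0.000000i   from Y*(Ω₁)=-0.287890-0.000000i, Y(Ω₂)=-0.315965+0.000000i
  term(m=+1) = -0.000663-0.004610i   from Y*(Ω₁)=+0.127228+0.044731i, Y(Ω₂)=-0.015977-0.030615i
  term(m=+2) = -0.092584+0.027208i   from Y*(Ω₁)=+0.232341+0.186418i, Y(Ω₂)=-0.185263+0.265748i
  term(m=+3) = +0.001754+0.003837i   from Y*(Ω₁)=-0.068002-0.109304i, Y(Ω₂)=-0.032506-0.004177i
  term(m=+4) = +0.100404-0.064589i   from Y*(Ω₁)=-0.072786-0.327866i, Y(Ω₂)=+0.122955+0.333532i
  term(m=+5) = -0.002054-0.002368i   from Y*(Ω₁)=-0.013319+0.110801i, Y(Ω₂)=-0.018868+0.020805i
  term(m=+6) = -0.150505+0.173926i   from Y*(Ω₁)=-0.210574+0.427469i, Y(Ω₂)=+0.466992+0.122040i
Σ over m = -0.196333+0.000000i; ×(4π/13) → -0.189784+0.000000i. Real part: -0.189784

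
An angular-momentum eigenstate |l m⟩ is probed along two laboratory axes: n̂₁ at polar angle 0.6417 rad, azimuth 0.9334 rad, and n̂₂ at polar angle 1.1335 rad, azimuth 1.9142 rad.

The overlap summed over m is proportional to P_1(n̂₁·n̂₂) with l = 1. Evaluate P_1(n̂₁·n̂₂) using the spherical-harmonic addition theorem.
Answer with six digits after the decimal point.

0.640927

Expand P_1 via completeness: Σ_{m} conj(Y_{1,m}) at Ω₁ times Y_{1,m} at Ω₂ —
  m=-1: Y*=+0.123067+0.166193i  Y=-0.105380-0.294709i  product +0.036010-0.053782i
  m=+0: Y*=+0.391409-0.000000i  Y=+0.206919+0.000000i  product +0.080990+0.000000i
  m=+1: Y*=-0.123067+0.166193i  Y=+0.105380-0.294709i  product +0.036010+0.053782i
Σ over m = +0.153010+0.000000i; ×(4π/3) → +0.640927+0.000000i. Real part: 0.640927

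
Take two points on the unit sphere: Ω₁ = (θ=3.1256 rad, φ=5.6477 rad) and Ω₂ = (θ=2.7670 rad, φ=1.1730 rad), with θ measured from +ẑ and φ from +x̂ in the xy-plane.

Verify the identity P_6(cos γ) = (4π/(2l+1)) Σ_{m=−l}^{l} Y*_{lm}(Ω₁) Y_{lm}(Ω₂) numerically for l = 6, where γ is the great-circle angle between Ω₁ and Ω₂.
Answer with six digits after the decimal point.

-0.030567

Term-by-term m-sum for l=6 (normalisation 4π/13 = 0.966644):
  m=-6: Y*=-0.000000+0.000000i  Y=+0.000844-0.000794i  product -0.000000+0.000000i
  m=-5: Y*=+0.000000-0.000000i  Y=-0.009333-0.004148i  product -0.000000-0.000000i
  m=-4: Y*=-0.000000-0.000000i  Y=-0.001112+0.054519i  product +0.000000-0.000000i
  m=-3: Y*=+0.000007+0.000020i  Y=+0.180193-0.071430i  product +0.000003+0.000003i
  m=-2: Y*=+0.000393-0.001272i  Y=-0.310209-0.316599i  product -0.000525+0.000270i
  m=-1: Y*=-0.042363+0.031245i  Y=-0.204983+0.487824i  product -0.006558-0.027070i
  m=+0: Y*=+1.014378-0.000000i  Y=-0.017214+0.000000i  product -0.017461+0.000000i
  m=+1: Y*=+0.042363+0.031245i  Y=+0.204983+0.487824i  product -0.006558+0.027070i
  m=+2: Y*=+0.000393+0.001272i  Y=-0.310209+0.316599i  product -0.000525-0.000270i
  m=+3: Y*=-0.000007+0.000020i  Y=-0.180193-0.071430i  product +0.000003-0.000003i
  m=+4: Y*=-0.000000+0.000000i  Y=-0.001112-0.054519i  product +0.000000+0.000000i
  m=+5: Y*=-0.000000-0.000000i  Y=+0.009333-0.004148i  product -0.000000+0.000000i
  m=+6: Y*=-0.000000-0.000000i  Y=+0.000844+0.000794i  product -0.000000-0.000000i
Total Σ_m = -0.031622+0.000000i. Multiply by 0.966644: -0.030567+0.000000i. P_6(cos γ) = -0.030567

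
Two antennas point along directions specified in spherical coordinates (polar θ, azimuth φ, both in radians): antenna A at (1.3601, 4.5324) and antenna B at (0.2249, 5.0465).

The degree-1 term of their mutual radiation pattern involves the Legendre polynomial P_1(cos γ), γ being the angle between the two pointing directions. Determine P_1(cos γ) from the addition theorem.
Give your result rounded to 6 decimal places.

0.393762

Expand P_1 via completeness: Σ_{m} conj(Y_{1,m}) at Ω₁ times Y_{1,m} at Ω₂ —
  m=-1: Y*=(-0.060482, -0.332396)  Y=(0.025266, 0.072788)  product (0.022666, -0.012801)
  m=+0: Y*=(0.102187, -0.000000)  Y=(0.476298, 0.000000)  product (0.048671, 0.000000)
  m=+1: Y*=(0.060482, -0.332396)  Y=(-0.025266, 0.072788)  product (0.022666, 0.012801)
Total Σ_m = (0.094004, 0.000000). Multiply by 4.188790: (0.393762, 0.000000). P_1(cos γ) = 0.393762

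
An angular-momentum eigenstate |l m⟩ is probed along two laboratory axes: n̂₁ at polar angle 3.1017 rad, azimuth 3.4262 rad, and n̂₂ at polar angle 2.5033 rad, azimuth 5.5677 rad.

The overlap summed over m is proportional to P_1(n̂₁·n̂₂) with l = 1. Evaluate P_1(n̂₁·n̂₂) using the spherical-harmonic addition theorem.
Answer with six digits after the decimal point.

0.789638

Term-by-term m-sum for l=1 (normalisation 4π/3 = 4.188790):
  m=-1: -0.013225-0.003869i × +0.155374+0.135037i = -0.001532-0.002387i  (running Σ = -0.001532-0.002387i)
  m=0: -0.488214-0.000000i × -0.392404+0.000000i = +0.191577+0.000000i  (running Σ = +0.190045-0.002387i)
  m=1: +0.013225-0.003869i × -0.155374+0.135037i = -0.001532+0.002387i  (running Σ = +0.188512+0.000000i)
Total Σ_m = +0.188512+0.000000i. Multiply by 4.188790: +0.789638+0.000000i. P_1(cos γ) = 0.789638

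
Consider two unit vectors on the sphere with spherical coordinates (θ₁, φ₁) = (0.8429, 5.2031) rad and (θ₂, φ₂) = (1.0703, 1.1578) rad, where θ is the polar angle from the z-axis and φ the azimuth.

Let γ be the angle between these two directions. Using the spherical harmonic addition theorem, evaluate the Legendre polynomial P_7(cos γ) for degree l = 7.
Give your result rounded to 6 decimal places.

0.175806

Summing Y*_{l m}(θ₁,φ₁)·Y_{l m}(θ₂,φ₂) over m ∈ [−7, 7]; prefactor 4π/(2·7+1) = 0.837758:
  m=-7: 0.01869 - 0.06188j × -0.04962 - 0.19383j = -0.01292 - 0.00055j  (running Σ = -0.01292 - 0.00055j)
  m=-6: 0.21136 - 0.04226j × 0.32256 - 0.25221j = 0.05752 - 0.06694j  (running Σ = 0.04460 - 0.06749j)
  m=-5: 0.25693 + 0.31255j × 0.33473 + 0.18035j = 0.02964 + 0.15096j  (running Σ = 0.07423 + 0.08347j)
  m=-4: -0.15961 + 0.38605j × 0.00011 - 0.00136j = 0.00051 + 0.00026j  (running Σ = 0.07474 + 0.08373j)
  m=-3: -0.08259 + 0.00818j × 0.32602 - 0.11233j = -0.02601 + 0.01194j  (running Σ = 0.04873 + 0.09567j)
  m=-2: 0.18294 + 0.27359j × 0.10761 + 0.11672j = -0.01225 + 0.05079j  (running Σ = 0.03648 + 0.14646j)
  m=-1: -0.11287 + 0.21125j × 0.11420 - 0.26062j = 0.04217 + 0.05354j  (running Σ = 0.07865 + 0.20000j)
  m=0: 0.26614 + 0.00000j × 0.19749 + 0.00000j = 0.05256 + 0.00000j  (running Σ = 0.13121 + 0.20000j)
  m=1: 0.11287 + 0.21125j × -0.11420 - 0.26062j = 0.04217 - 0.05354j  (running Σ = 0.17337 + 0.14646j)
  m=2: 0.18294 - 0.27359j × 0.10761 - 0.11672j = -0.01225 - 0.05079j  (running Σ = 0.16112 + 0.09567j)
  m=3: 0.08259 + 0.00818j × -0.32602 - 0.11233j = -0.02601 - 0.01194j  (running Σ = 0.13512 + 0.08373j)
  m=4: -0.15961 - 0.38605j × 0.00011 + 0.00136j = 0.00051 - 0.00026j  (running Σ = 0.13562 + 0.08347j)
  m=5: -0.25693 + 0.31255j × -0.33473 + 0.18035j = 0.02964 - 0.15096j  (running Σ = 0.16526 - 0.06749j)
  m=6: 0.21136 + 0.04226j × 0.32256 + 0.25221j = 0.05752 + 0.06694j  (running Σ = 0.22277 - 0.00055j)
  m=7: -0.01869 - 0.06188j × 0.04962 - 0.19383j = -0.01292 + 0.00055j  (running Σ = 0.20985 + 0.00000j)
Total Σ_m = 0.20985 + 0.00000j. Multiply by 0.837758: 0.17581 + 0.00000j. P_7(cos γ) = 0.175806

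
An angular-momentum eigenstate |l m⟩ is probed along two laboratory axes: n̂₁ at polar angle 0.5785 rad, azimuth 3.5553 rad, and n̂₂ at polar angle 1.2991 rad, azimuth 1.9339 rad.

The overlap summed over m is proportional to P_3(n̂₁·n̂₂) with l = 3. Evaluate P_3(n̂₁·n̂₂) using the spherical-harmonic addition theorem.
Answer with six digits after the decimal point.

-0.277662

Expand P_3 via completeness: Σ_{m} conj(Y_{3,m}) at Ω₁ times Y_{3,m} at Ω₂ —
  m=-3: (-0.022078, -0.064527) × (0.330569, 0.172722) = (0.003847, -0.025144)  (running Σ = (0.003847, -0.025144))
  m=-2: (0.173130, 0.188326) × (-0.190299, 0.169007) = (-0.064775, -0.006578)  (running Σ = (-0.060928, -0.031722))
  m=-1: (-0.405338, -0.177962) × (0.070757, 0.186227) = (0.004461, -0.088077)  (running Σ = (-0.056467, -0.119799))
  m=0: (0.157858, -0.000000) × (-0.264380, 0.000000) = (-0.041735, 0.000000)  (running Σ = (-0.098202, -0.119799))
  m=1: (0.405338, -0.177962) × (-0.070757, 0.186227) = (0.004461, 0.088077)  (running Σ = (-0.093741, -0.031722))
  m=2: (0.173130, -0.188326) × (-0.190299, -0.169007) = (-0.064775, 0.006578)  (running Σ = (-0.158516, -0.025144))
  m=3: (0.022078, -0.064527) × (-0.330569, 0.172722) = (0.003847, 0.025144)  (running Σ = (-0.154669, -0.000000))
Total Σ_m = (-0.154669, -0.000000). Multiply by 1.795196: (-0.277662, -0.000000). P_3(cos γ) = -0.277662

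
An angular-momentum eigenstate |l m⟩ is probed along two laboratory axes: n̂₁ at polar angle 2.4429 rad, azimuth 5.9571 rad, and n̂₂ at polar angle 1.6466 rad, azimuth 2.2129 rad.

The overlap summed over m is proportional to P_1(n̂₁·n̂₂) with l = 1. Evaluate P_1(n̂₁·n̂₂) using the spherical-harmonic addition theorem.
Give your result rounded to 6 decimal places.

-0.470413

Term-by-term m-sum for l=1 (normalisation 4π/3 = 4.188790):
  [-1]  conj(Y_{1,-1})(Ω₁) = +0.210517-0.071188i ; Y_{1,-1}(Ω₂) = -0.206316-0.275890i ; Δ = -0.063073-0.043392i
  [+0]  conj(Y_{1,0})(Ω₁) = -0.374115-0.000000i ; Y_{1,0}(Ω₂) = -0.037002+0.000000i ; Δ = +0.013843+0.000000i
  [+1]  conj(Y_{1,1})(Ω₁) = -0.210517-0.071188i ; Y_{1,1}(Ω₂) = +0.206316-0.275890i ; Δ = -0.063073+0.043392i
Accumulated sum -0.112303+0.000000i; after 4π/(2l+1) scaling, -0.470413+0.000000i ⇒ P_1 = -0.470413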